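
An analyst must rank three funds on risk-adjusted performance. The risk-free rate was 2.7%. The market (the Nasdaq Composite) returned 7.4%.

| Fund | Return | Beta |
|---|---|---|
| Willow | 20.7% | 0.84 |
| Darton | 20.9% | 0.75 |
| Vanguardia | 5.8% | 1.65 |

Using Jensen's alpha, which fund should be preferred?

Willow: α = 20.7% − [2.7% + 0.84 × (7.4% − 2.7%)] = 14.052
Darton: α = 20.9% − [2.7% + 0.75 × (7.4% − 2.7%)] = 14.675
Vanguardia: α = 5.8% − [2.7% + 1.65 × (7.4% − 2.7%)] = -4.655
Highest: Darton (14.675).

Darton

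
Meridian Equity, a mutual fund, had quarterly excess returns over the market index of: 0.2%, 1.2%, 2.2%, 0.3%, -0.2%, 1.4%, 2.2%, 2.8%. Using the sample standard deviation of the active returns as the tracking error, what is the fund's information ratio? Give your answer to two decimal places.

r̄ = (0.2 + 1.2 + 2.2 + 0.3 − 0.2 + 1.4 + 2.2 + 2.8) / 8 = 1.2625%
Sample σ = √[Σ(r − r̄)² / 7] = √[8.3388 / 7] = √1.1913 = 1.0915%
IR = r̄ / tracking error = 1.2625 / 1.0915 = 1.1567

1.16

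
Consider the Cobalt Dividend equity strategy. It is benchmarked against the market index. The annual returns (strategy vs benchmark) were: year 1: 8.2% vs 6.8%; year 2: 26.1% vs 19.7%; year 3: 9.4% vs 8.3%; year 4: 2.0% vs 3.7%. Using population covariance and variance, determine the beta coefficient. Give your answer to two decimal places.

r̄p = 11.4250%,  r̄m = 9.6250%
Cov = Σ(rp − r̄p)(rm − r̄m) / 4 = 53.8719
Var(rm) = Σ(rm − r̄m)² / 4 = 36.5869
β = Cov / Var = 53.8719 / 36.5869 = 1.4724

1.47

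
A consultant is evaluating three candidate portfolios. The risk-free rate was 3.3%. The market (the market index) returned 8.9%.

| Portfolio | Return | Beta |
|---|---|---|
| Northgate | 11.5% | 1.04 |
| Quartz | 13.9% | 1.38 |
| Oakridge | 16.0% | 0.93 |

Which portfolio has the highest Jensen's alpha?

Oakridge

Northgate: α = 11.5% − [3.3% + 1.04 × (8.9% − 3.3%)] = 2.376
Quartz: α = 13.9% − [3.3% + 1.38 × (8.9% − 3.3%)] = 2.872
Oakridge: α = 16.0% − [3.3% + 0.93 × (8.9% − 3.3%)] = 7.492
Highest: Oakridge (7.492).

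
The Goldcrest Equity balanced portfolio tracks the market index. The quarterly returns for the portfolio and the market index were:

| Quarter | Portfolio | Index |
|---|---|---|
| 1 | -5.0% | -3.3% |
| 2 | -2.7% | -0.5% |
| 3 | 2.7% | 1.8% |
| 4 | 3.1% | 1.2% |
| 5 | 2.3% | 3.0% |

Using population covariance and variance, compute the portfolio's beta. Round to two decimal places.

1.39

r̄p = 0.0800%,  r̄m = 0.4400%
Cov = Σ(rp − r̄p)(rm − r̄m) / 5 = 6.6308
Var(rm) = Σ(rm − r̄m)² / 5 = 4.7704
β = Cov / Var = 6.6308 / 4.7704 = 1.3900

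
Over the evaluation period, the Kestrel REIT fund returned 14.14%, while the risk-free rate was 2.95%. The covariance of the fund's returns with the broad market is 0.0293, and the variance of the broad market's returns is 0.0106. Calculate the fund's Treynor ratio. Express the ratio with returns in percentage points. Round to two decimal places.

4.05

β = Cov / Var = 0.0293 / 0.0106 = 2.7642
Treynor = (Rp − Rf) / β = (14.14% − 2.95%) / 2.7642 = 11.19 / 2.7642 = 4.0482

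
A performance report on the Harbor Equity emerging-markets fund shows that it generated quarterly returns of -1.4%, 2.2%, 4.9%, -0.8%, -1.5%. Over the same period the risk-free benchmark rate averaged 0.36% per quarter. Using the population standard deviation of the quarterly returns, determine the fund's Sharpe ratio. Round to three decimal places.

0.128

r̄ = (-1.4 + 2.2 + 4.9 − 0.8 − 1.5) / 5 = 0.6800%
Σ(r − r̄)² = (-1.4 − 0.6800)² + (2.2 − 0.6800)² + (4.9 − 0.6800)² + … = 31.3880
σ = √[31.3880 / 5] = 2.5055%
Sharpe = (r̄ − rf) / σ = (0.6800 − 0.36) / 2.5055 = 0.3200 / 2.5055 = 0.1277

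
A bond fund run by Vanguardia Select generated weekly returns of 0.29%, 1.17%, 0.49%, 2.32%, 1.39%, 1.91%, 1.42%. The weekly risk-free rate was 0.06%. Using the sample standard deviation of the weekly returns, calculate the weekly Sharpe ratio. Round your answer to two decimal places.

1.70

μ = (0.29 + 1.17 + 0.49 + 2.32 + 1.39 + 1.91 + 1.42) / 7 = 1.2843%
Σ(r − μ)² = (0.29 − 1.2843)² + (1.17 − 1.2843)² + (0.49 − 1.2843)² + … = 3.1264
σ = √[3.1264 / 6] = 0.7218%
Sharpe = (μ − rf) / σ = (1.2843 − 0.06) / 0.7218 = 1.2243 / 0.7218 = 1.6962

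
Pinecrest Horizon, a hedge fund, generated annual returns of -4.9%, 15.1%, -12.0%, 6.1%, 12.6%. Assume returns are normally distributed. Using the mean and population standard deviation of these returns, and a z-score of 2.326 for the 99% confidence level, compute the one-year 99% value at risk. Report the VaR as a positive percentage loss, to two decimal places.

Mean return r̄ = 16.90 / 5 = 3.3800%
Σ(r − r̄)² = (-4.9 − 3.3800)² + (15.1 − 3.3800)² + (-12 − 3.3800)² + … = 534.8680
population σ = √(534.8680 / 5) = √106.9736 = 10.3428%
VaR = −(r̄ − z·σ) = −(3.3800 − 2.326 × 10.3428) = −(-20.6774) = 20.6774%

20.68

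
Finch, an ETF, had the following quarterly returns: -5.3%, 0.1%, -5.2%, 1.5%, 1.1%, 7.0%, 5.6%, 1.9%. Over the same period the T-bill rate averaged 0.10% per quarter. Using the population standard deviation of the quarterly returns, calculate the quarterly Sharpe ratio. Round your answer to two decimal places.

0.18

r̄ = (-5.3 + 0.1 − 5.2 + 1.5 + 1.1 + 7 + 5.6 + 1.9) / 8 = 0.8375%
Σ(r − r̄)² = 136.9588; population σ = √(136.9588/8) = 4.1376%
Sharpe = (r̄ − rf) / σ = (0.8375 − 0.1) / 4.1376 = 0.7375 / 4.1376 = 0.1782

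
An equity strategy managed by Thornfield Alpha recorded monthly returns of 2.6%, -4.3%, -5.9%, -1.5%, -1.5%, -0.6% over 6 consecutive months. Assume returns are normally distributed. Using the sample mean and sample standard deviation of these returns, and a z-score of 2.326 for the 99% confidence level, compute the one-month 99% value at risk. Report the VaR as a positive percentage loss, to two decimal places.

Mean return r̄ = -11.20 / 6 = -1.8667%
Sample std dev = √[44.0133 / 5] = 2.9669%
VaR = −(r̄ − z·σ) = −(-1.8667 − 2.326 × 2.9669) = −(-8.7677) = 8.7677%

8.77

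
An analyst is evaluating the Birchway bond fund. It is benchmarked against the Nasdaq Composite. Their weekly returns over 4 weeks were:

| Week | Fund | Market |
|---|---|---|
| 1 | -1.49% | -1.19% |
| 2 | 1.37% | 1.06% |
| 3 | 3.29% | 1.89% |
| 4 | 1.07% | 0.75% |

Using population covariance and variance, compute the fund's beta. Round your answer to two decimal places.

1.49

r̄p = 1.0600%,  r̄m = 0.6275%
Cov = Σ(rp − r̄p)(rm − r̄m) / 4 = 1.8963
Var(rm) = Σ(rm − r̄m)² / 4 = 1.2748
β = Cov / Var = 1.8963 / 1.2748 = 1.4875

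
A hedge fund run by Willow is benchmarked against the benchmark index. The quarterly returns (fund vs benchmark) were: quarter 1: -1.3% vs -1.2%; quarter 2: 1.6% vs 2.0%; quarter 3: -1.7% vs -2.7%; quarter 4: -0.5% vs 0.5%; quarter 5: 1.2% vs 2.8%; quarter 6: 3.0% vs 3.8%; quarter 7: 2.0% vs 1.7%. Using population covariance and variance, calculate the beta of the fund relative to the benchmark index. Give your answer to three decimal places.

0.734

r̄p = 0.6143%,  r̄m = 0.9857%
Cov = Σ(rp − r̄p)(rm − r̄m) / 7 = 3.2888
Var(rm) = Σ(rm − r̄m)² / 7 = 4.4784
β = Cov / Var = 3.2888 / 4.4784 = 0.7344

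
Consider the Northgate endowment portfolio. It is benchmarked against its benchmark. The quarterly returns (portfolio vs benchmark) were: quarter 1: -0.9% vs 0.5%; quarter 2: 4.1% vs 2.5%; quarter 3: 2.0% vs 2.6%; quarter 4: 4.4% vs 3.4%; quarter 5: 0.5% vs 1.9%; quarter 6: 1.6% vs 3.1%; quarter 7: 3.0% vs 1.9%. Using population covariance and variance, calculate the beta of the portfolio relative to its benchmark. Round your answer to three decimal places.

1.478

r̄p = 2.1000%,  r̄m = 2.2714%
Cov = Σ(rp − r̄p)(rm − r̄m) / 7 = 1.1686
Var(rm) = Σ(rm − r̄m)² / 7 = 0.7906
β = Cov / Var = 1.1686 / 0.7906 = 1.4781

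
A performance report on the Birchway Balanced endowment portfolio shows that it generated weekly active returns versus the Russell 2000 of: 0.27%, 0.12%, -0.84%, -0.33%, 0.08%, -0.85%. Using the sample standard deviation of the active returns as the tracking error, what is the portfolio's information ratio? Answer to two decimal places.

-0.52

Mean return r̄ = -1.550 / 6 = -0.2583%
Σ(r − r̄)² = (0.27 − (-0.2583))² + (0.12 − (-0.2583))² + (-0.84 − (-0.2583))² + … = 1.2303
sample σ = √(1.2303 / 5) = √0.2461 = 0.4961%
IR = r̄ / tracking error = -0.2583 / 0.4961 = -0.5207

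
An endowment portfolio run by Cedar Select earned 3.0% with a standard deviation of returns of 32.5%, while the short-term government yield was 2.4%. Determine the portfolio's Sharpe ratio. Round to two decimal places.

0.02

Sharpe = (Rp − Rf) / σp = (3.0% − 2.4%) / 32.5% = 0.60% / 32.5% = 0.0185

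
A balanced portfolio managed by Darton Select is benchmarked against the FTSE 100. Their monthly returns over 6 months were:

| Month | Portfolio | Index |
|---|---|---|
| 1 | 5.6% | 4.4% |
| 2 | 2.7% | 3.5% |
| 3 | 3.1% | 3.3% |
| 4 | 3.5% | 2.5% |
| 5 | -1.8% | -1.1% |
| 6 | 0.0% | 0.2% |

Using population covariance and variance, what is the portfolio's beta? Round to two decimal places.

r̄p = 2.1833%,  r̄m = 2.1333%
Cov = Σ(rp − r̄p)(rm − r̄m) / 6 = 4.5172
Var(rm) = Σ(rm − r̄m)² / 6 = 3.7822
β = Cov / Var = 4.5172 / 3.7822 = 1.1943

1.19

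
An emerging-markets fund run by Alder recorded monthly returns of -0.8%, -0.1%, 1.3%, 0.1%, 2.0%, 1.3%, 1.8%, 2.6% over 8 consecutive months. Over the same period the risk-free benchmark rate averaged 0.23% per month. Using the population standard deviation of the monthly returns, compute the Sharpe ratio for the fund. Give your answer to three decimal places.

Mean return r̄ = 8.20 / 8 = 1.0250%
Σ(r − r̄)² = (-0.8 − 1.0250)² + (-0.1 − 1.0250)² + (1.3 − 1.0250)² + … = 9.6350
σ = √[9.6350 / 8] = 1.0974%
Sharpe = (r̄ − rf) / σ = (1.0250 − 0.23) / 1.0974 = 0.7950 / 1.0974 = 0.7244

0.724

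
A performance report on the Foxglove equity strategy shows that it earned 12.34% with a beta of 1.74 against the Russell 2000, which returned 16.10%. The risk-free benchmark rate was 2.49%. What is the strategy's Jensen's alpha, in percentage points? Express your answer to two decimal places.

CAPM expected return = Rf + β(Rm − Rf) = 2.49% + 1.74 × (16.10% − 2.49%) = 2.49 + 1.74 × 13.61 = 26.1714%
Jensen's α = Rp − E[R] = 12.34% − 26.1714% = -13.8314

-13.83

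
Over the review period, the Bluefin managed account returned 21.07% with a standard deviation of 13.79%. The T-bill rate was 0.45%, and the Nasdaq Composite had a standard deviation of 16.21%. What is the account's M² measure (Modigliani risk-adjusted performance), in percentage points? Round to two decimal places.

24.69

Sharpe = (Rp − Rf) / σp = (21.07% − 0.45%) / 13.79% = 1.4953
M² = Rf + Sharpe × σm = 0.45% + 1.4953 × 16.21% = 24.6888%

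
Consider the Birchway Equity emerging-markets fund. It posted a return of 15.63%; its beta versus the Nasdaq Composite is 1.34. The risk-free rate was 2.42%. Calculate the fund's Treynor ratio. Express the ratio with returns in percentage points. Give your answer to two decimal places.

Treynor = (Rp − Rf) / β = (15.63% − 2.42%) / 1.34 = 13.21 / 1.34 = 9.8582

9.86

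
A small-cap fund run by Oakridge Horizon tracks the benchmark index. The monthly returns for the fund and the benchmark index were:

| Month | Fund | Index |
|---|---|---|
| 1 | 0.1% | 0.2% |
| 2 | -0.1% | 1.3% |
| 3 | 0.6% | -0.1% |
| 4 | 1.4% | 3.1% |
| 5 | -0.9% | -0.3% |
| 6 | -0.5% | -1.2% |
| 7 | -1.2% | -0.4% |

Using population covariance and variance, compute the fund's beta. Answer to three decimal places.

0.476

r̄p = -0.0857%,  r̄m = 0.3714%
Cov = Σ(rp − r̄p)(rm − r̄m) / 7 = 0.8204
Var(rm) = Σ(rm − r̄m)² / 7 = 1.7249
β = Cov / Var = 0.8204 / 1.7249 = 0.4756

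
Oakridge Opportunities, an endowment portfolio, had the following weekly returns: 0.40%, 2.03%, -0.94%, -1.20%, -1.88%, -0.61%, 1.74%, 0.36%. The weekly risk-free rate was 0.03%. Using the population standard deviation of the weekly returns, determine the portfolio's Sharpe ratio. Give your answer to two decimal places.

μ = (0.4 + 2.03 − 0.94 − 1.2 − 1.88 − 0.61 + 1.74 + 0.36) / 8 = -0.0125%
Σ(r − μ)² = (0.4 − (-0.0125))² + (2.03 − (-0.0125))² + … = 13.6670
population σ = √(13.6670 / 8) = √1.7084 = 1.3071%
Sharpe = (μ − rf) / σ = (-0.0125 − 0.03) / 1.3071 = -0.0425 / 1.3071 = -0.0325

-0.03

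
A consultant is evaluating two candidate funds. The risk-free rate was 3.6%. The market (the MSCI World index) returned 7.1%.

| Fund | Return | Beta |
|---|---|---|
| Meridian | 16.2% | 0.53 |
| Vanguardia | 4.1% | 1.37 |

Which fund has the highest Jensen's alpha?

Meridian

Meridian: α = 16.2% − [3.6% + 0.53 × (7.1% − 3.6%)] = 10.745
Vanguardia: α = 4.1% − [3.6% + 1.37 × (7.1% − 3.6%)] = -4.295
Highest: Meridian (10.745).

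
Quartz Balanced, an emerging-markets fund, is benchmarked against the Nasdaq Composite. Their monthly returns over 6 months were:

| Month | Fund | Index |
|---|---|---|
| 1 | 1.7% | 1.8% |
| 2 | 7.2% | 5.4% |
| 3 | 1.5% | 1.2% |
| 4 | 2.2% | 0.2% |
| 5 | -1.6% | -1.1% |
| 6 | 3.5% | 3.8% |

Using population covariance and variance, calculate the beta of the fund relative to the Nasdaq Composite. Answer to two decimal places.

1.13

r̄p = 2.4167%,  r̄m = 1.8833%
Cov = Σ(rp − r̄p)(rm − r̄m) / 6 = 5.3219
Var(rm) = Σ(rm − r̄m)² / 6 = 4.7081
β = Cov / Var = 5.3219 / 4.7081 = 1.1304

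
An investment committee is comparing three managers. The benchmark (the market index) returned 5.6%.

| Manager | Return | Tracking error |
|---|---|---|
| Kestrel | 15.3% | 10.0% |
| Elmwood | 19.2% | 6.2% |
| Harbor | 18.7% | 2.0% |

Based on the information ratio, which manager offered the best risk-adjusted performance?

Kestrel: IR = (15.3% − 5.6%) / 10.0% = 0.970
Elmwood: IR = (19.2% − 5.6%) / 6.2% = 2.194
Harbor: IR = (18.7% − 5.6%) / 2.0% = 6.550
Highest: Harbor (6.550).

Harbor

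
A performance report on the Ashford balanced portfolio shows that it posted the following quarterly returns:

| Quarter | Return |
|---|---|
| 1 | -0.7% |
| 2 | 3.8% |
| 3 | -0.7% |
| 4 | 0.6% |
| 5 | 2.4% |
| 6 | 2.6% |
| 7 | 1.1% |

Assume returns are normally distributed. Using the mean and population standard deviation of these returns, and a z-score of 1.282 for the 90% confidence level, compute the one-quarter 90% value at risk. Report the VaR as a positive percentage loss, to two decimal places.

0.74

r̄ = (-0.7 + 3.8 − 0.7 + 0.6 + 2.4 + 2.6 + 1.1) / 7 = 9.10 / 7 = 1.3000%
Population std dev = √[17.6800 / 7] = 1.5892%
VaR = −(r̄ − z·σ) = −(1.3000 − 1.282 × 1.5892) = −(-0.7374) = 0.7374%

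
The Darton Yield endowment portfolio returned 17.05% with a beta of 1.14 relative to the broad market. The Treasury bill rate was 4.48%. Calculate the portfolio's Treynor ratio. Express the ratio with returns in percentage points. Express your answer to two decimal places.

11.03

Treynor = (Rp − Rf) / β = (17.05% − 4.48%) / 1.14 = 12.57 / 1.14 = 11.0263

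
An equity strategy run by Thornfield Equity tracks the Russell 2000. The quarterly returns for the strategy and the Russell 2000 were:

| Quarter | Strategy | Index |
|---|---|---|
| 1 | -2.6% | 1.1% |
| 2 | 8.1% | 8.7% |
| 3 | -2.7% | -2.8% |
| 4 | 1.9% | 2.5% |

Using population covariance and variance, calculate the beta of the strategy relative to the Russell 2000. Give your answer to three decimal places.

r̄p = 1.1750%,  r̄m = 2.3750%
Cov = Σ(rp − r̄p)(rm − r̄m) / 4 = 17.1894
Var(rm) = Σ(rm − r̄m)² / 4 = 17.1069
β = Cov / Var = 17.1894 / 17.1069 = 1.0048

1.005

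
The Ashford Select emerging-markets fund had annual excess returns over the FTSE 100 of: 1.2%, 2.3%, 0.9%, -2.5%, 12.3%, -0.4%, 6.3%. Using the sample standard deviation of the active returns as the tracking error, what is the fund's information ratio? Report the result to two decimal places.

0.58

Mean return μ = 20.10 / 7 = 2.8714%
Sample std dev = √[147.2143 / 6] = 4.9534%
IR = μ / tracking error = 2.8714 / 4.9534 = 0.5797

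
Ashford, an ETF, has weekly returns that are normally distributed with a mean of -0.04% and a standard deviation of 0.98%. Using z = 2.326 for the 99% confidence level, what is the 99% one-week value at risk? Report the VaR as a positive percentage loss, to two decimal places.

2.32

VaR (as % loss) = −(μ − z·σ) = −(-0.04% − 2.326 × 0.98%) = −(-2.31948%) = 2.31948%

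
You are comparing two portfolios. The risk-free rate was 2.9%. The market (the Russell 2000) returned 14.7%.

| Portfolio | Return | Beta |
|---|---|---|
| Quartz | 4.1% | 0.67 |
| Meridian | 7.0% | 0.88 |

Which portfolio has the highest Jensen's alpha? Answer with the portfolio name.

Meridian

Quartz: α = 4.1% − [2.9% + 0.67 × (14.7% − 2.9%)] = -6.706
Meridian: α = 7.0% − [2.9% + 0.88 × (14.7% − 2.9%)] = -6.284
Highest: Meridian (-6.284).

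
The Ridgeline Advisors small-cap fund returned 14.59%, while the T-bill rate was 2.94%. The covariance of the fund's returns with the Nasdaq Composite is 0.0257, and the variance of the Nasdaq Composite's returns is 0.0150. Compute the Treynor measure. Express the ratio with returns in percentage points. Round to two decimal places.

β = Cov / Var = 0.0257 / 0.0150 = 1.7133
Treynor = (Rp − Rf) / β = (14.59% − 2.94%) / 1.7133 = 11.65 / 1.7133 = 6.7997

6.80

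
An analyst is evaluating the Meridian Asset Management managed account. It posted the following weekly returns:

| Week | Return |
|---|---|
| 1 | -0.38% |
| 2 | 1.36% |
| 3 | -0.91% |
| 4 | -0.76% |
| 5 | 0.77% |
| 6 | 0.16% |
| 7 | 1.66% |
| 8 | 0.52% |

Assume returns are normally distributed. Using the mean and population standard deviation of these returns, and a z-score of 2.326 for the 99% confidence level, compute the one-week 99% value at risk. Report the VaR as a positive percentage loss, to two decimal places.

μ = (-0.38 + 1.36 − 0.91 − 0.76 + 0.77 + 0.16 + 1.66 + 0.52) / 8 = 0.3025%
Σ(r − μ)² = 6.3122; population σ = √(6.3122/8) = 0.8883%
VaR = −(μ − z·σ) = −(0.3025 − 2.326 × 0.8883) = −(-1.7637) = 1.7637%

1.76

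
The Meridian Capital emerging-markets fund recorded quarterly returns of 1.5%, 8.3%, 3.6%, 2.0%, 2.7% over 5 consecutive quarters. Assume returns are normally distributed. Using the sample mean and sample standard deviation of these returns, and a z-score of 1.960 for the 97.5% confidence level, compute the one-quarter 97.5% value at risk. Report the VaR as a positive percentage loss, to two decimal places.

1.74

μ = (1.5 + 8.3 + 3.6 + 2 + 2.7) / 5 = 3.6200%
Sample σ = √[Σ(r − μ)² / 4] = √[29.8680 / 4] = √7.4670 = 2.7326%
VaR = −(μ − z·σ) = −(3.6200 − 1.960 × 2.7326) = −(-1.7359) = 1.7359%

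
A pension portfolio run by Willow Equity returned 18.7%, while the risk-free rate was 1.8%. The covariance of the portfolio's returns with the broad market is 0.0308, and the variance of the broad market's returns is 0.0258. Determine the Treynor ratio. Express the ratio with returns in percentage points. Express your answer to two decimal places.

14.16

β = Cov / Var = 0.0308 / 0.0258 = 1.1938
Treynor = (Rp − Rf) / β = (18.7% − 1.8%) / 1.1938 = 16.90 / 1.1938 = 14.1565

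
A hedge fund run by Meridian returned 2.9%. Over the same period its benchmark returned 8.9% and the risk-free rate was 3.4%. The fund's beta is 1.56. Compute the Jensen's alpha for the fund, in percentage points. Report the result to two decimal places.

CAPM expected return = Rf + β(Rm − Rf) = 3.4% + 1.56 × (8.9% − 3.4%) = 3.4 + 1.56 × 5.50 = 11.9800%
Jensen's α = Rp − E[R] = 2.9% − 11.9800% = -9.0800

-9.08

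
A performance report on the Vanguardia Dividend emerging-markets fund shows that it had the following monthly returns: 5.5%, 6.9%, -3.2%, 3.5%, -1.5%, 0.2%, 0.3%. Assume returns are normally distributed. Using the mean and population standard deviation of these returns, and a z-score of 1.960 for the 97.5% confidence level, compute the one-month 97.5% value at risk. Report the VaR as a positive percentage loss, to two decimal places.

5.08

r̄ = (5.5 + 6.9 − 3.2 + 3.5 − 1.5 + 0.2 + 0.3) / 7 = 1.6714%
Σ(r − r̄)² = (5.5 − 1.6714)² + (6.9 − 1.6714)² + (-3.2 − 1.6714)² + … = 83.1743
population σ = √(83.1743 / 7) = √11.8820 = 3.4470%
VaR = −(r̄ − z·σ) = −(1.6714 − 1.960 × 3.4470) = −(-5.0847) = 5.0847%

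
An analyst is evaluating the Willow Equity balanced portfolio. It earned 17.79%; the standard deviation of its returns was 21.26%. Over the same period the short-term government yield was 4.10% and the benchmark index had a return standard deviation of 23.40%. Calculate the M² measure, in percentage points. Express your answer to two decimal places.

Sharpe = (Rp − Rf) / σp = (17.79% − 4.10%) / 21.26% = 0.6439
M² = Rf + Sharpe × σm = 4.10% + 0.6439 × 23.40% = 19.1673%

19.17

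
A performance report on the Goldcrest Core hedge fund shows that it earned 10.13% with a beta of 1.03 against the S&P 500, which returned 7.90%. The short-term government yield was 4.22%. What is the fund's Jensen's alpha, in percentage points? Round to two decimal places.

2.12

CAPM expected return = Rf + β(Rm − Rf) = 4.22% + 1.03 × (7.90% − 4.22%) = 4.22 + 1.03 × 3.68 = 8.0104%
Jensen's α = Rp − E[R] = 10.13% − 8.0104% = 2.1196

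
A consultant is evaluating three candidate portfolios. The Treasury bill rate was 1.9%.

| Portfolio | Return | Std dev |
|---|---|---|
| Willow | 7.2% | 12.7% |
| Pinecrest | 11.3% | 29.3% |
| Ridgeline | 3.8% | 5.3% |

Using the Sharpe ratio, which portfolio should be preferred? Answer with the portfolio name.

Willow

Willow: Sharpe ratio = (7.2% − 1.9%) / 12.7% = 0.417
Pinecrest: Sharpe ratio = (11.3% − 1.9%) / 29.3% = 0.321
Ridgeline: Sharpe ratio = (3.8% − 1.9%) / 5.3% = 0.358
Highest: Willow (0.417).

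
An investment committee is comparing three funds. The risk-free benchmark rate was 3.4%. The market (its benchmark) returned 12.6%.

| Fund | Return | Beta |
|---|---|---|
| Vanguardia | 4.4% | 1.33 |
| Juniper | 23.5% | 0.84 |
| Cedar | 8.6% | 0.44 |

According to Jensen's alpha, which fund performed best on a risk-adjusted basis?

Vanguardia: α = 4.4% − [3.4% + 1.33 × (12.6% − 3.4%)] = -11.236
Juniper: α = 23.5% − [3.4% + 0.84 × (12.6% − 3.4%)] = 12.372
Cedar: α = 8.6% − [3.4% + 0.44 × (12.6% − 3.4%)] = 1.152
Highest: Juniper (12.372).

Juniper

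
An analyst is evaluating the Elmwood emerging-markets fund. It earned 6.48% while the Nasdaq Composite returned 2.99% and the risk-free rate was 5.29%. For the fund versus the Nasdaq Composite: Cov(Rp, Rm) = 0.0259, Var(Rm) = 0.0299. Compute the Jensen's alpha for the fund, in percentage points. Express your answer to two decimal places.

3.18

β = Cov / Var = 0.0259 / 0.0299 = 0.8662
E[R] = Rf + β(Rm − Rf) = 5.29% + 0.8662 × (2.99% − 5.29%) = 3.2977%
α = Rp − E[R] = 6.48% − 3.2977% = 3.1823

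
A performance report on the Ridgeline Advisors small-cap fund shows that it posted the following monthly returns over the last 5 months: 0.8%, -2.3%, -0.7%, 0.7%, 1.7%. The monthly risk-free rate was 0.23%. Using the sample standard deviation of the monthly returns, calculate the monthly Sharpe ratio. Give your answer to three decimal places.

-0.121

μ = (0.8 − 2.3 − 0.7 + 0.7 + 1.7) / 5 = 0.20 / 5 = 0.0400%
Σ(r − μ)² = (0.8 − 0.0400)² + (-2.3 − 0.0400)² + … = 9.7920
σ = √[9.7920 / 4] = 1.5646%
Sharpe = (μ − rf) / σ = (0.0400 − 0.23) / 1.5646 = -0.1900 / 1.5646 = -0.1214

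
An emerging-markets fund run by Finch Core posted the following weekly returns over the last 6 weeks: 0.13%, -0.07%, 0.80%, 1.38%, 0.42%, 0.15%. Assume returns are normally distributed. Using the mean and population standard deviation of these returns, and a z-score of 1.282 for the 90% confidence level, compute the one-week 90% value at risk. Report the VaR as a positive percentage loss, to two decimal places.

r̄ = (0.13 − 0.07 + 0.8 + 1.38 + 0.42 + 0.15) / 6 = 0.4683%
Σ(r − r̄)² = (0.13 − 0.4683)² + (-0.07 − 0.4683)² + … = 1.4491
population σ = √(1.4491 / 6) = √0.2415 = 0.4914%
VaR = −(r̄ − z·σ) = −(0.4683 − 1.282 × 0.4914) = −(-0.1617) = 0.1617%

0.16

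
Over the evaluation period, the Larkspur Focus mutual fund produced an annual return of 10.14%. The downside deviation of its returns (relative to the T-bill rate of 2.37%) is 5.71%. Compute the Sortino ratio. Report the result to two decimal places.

Sortino = (Rp − Rf) / σd = (10.14% − 2.37%) / 5.71% = 7.77% / 5.71% = 1.3608

1.36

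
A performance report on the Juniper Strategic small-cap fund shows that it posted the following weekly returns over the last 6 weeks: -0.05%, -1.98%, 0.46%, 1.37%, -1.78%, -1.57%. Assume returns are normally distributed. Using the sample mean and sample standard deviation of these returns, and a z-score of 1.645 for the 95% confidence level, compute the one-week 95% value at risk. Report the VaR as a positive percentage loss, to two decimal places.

μ = (-0.05 − 1.98 + 0.46 + 1.37 − 1.78 − 1.57) / 6 = -0.5917%
Sample std dev = √[9.5443 / 5] = 1.3816%
VaR = −(μ − z·σ) = −(-0.5917 − 1.645 × 1.3816) = −(-2.8644) = 2.8644%

2.86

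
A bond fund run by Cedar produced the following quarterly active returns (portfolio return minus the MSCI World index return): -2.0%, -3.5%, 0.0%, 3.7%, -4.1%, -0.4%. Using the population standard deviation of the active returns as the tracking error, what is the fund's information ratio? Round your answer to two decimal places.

-0.41

r̄ = (-2 − 3.5 + 0 + 3.7 − 4.1 − 0.4) / 6 = -1.0500%
Σ(r − r̄)² = (-2 − (-1.0500))² + (-3.5 − (-1.0500))² + … = 40.2950
population σ = √(40.2950 / 6) = √6.7158 = 2.5915%
IR = r̄ / tracking error = -1.0500 / 2.5915 = -0.4052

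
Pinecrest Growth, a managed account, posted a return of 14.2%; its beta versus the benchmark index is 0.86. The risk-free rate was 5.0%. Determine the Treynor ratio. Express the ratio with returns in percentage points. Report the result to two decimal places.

Treynor = (Rp − Rf) / β = (14.2% − 5.0%) / 0.86 = 9.20 / 0.86 = 10.6977

10.70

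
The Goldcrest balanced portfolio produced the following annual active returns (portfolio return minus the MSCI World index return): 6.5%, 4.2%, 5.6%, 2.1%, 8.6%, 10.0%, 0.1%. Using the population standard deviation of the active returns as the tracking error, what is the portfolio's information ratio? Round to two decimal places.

1.64

r̄ = (6.5 + 4.2 + 5.6 + 2.1 + 8.6 + 10 + 0.1) / 7 = 37.10 / 7 = 5.3000%
Σ(r − r̄)² = (6.5 − 5.3000)² + (4.2 − 5.3000)² + (5.6 − 5.3000)² + … = 73.0000
population σ = √(73.0000 / 7) = √10.4286 = 3.2293%
IR = r̄ / tracking error = 5.3000 / 3.2293 = 1.6412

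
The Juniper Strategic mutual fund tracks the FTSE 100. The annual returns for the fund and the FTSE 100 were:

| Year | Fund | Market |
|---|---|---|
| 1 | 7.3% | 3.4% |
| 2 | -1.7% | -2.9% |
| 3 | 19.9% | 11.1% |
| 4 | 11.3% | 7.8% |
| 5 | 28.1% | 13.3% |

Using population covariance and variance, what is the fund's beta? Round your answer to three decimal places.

1.724

r̄p = 12.9800%,  r̄m = 6.5400%
Cov = Σ(rp − r̄p)(rm − r̄m) / 5 = 57.6128
Var(rm) = Σ(rm − r̄m)² / 5 = 33.4104
β = Cov / Var = 57.6128 / 33.4104 = 1.7244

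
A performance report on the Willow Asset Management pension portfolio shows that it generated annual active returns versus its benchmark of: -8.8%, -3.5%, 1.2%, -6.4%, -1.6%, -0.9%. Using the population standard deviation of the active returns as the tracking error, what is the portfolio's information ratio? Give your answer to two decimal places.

r̄ = (-8.8 − 3.5 + 1.2 − 6.4 − 1.6 − 0.9) / 6 = -20.00 / 6 = -3.3333%
Population σ = √[Σ(r − r̄)² / 6] = √[68.7933 / 6] = √11.4656 = 3.3861%
IR = r̄ / tracking error = -3.3333 / 3.3861 = -0.9844

-0.98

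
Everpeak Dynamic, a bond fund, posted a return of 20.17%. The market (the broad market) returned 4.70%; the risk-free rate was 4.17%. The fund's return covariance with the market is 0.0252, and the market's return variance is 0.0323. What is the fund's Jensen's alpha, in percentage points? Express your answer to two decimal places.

β = Cov / Var = 0.0252 / 0.0323 = 0.7802
E[R] = Rf + β(Rm − Rf) = 4.17% + 0.7802 × (4.70% − 4.17%) = 4.5835%
α = Rp − E[R] = 20.17% − 4.5835% = 15.5865

15.59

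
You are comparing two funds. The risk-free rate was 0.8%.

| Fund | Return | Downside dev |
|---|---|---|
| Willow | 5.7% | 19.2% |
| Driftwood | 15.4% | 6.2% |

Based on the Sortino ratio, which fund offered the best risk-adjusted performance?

Driftwood

Willow: Sortino ratio = (5.7% − 0.8%) / 19.2% = 0.255
Driftwood: Sortino ratio = (15.4% − 0.8%) / 6.2% = 2.355
Highest: Driftwood (2.355).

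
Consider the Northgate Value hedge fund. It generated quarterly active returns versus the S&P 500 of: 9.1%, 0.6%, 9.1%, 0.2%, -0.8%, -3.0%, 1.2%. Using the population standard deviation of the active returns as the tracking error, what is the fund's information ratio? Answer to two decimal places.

r̄ = (9.1 + 0.6 + 9.1 + 0.2 − 0.8 − 3 + 1.2) / 7 = 2.3429%
Σ(r − r̄)² = 138.6771; population σ = √(138.6771/7) = 4.4510%
IR = r̄ / tracking error = 2.3429 / 4.4510 = 0.5264

0.53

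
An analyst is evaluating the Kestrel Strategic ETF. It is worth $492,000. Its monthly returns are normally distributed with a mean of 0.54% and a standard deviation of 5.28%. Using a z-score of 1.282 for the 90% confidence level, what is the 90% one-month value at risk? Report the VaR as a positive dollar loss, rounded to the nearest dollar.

$30,646

Return at the 90% tail: μ − z·σ = 0.54% − 1.282 × 5.28% = 0.54 − 6.76896 = -6.22896%
VaR = −(-6.22896%) × $492,000 = 6.22896% × $492,000 = $30,646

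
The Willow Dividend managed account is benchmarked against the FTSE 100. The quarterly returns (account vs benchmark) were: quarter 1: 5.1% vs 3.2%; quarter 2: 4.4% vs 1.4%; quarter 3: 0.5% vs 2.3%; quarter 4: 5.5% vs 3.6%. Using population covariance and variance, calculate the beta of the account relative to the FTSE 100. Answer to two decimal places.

0.95

r̄p = 3.8750%,  r̄m = 2.6250%
Cov = Σ(rp − r̄p)(rm − r̄m) / 4 = 0.6856
Var(rm) = Σ(rm − r̄m)² / 4 = 0.7219
β = Cov / Var = 0.6856 / 0.7219 = 0.9497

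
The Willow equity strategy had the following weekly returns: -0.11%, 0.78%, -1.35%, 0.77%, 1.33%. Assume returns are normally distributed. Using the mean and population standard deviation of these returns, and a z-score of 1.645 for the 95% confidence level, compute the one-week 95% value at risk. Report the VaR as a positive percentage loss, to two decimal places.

1.26

μ = (-0.11 + 0.78 − 1.35 + 0.77 + 1.33) / 5 = 0.2840%
Σ(r − μ)² = (-0.11 − 0.2840)² + (0.78 − 0.2840)² + … = 4.4015
σ = √[4.4015 / 5] = 0.9382%
VaR = −(μ − z·σ) = −(0.2840 − 1.645 × 0.9382) = −(-1.2593) = 1.2593%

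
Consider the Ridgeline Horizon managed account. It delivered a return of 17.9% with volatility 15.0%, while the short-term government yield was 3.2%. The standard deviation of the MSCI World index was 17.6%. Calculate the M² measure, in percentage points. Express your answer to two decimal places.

Sharpe = (Rp − Rf) / σp = (17.9% − 3.2%) / 15.0% = 0.9800
M² = Rf + Sharpe × σm = 3.2% + 0.9800 × 17.6% = 20.4480%

20.45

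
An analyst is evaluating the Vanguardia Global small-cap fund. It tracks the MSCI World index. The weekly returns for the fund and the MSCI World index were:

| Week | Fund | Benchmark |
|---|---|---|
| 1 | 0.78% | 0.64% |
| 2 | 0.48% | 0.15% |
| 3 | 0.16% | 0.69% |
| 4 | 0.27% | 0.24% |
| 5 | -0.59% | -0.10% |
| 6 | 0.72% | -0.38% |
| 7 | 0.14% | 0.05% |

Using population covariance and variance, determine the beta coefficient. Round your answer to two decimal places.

0.20

r̄p = 0.2800%,  r̄m = 0.1843%
Cov = Σ(rp − r̄p)(rm − r̄m) / 7 = 0.0254
Var(rm) = Σ(rm − r̄m)² / 7 = 0.1264
β = Cov / Var = 0.0254 / 0.1264 = 0.2009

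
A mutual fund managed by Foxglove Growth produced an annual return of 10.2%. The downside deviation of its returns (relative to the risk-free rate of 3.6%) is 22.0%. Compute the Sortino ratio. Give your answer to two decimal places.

Sortino = (Rp − Rf) / σd = (10.2% − 3.6%) / 22.0% = 6.60% / 22.0% = 0.3000

0.30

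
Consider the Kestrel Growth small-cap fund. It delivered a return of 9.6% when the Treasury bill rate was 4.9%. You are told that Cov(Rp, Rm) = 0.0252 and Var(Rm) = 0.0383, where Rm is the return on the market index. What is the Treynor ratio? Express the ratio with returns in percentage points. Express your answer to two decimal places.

β = Cov / Var = 0.0252 / 0.0383 = 0.6580
Treynor = (Rp − Rf) / β = (9.6% − 4.9%) / 0.6580 = 4.70 / 0.6580 = 7.1429

7.14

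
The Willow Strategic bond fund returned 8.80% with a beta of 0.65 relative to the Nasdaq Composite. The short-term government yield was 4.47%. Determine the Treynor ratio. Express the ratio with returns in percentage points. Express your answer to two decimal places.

6.66

Treynor = (Rp − Rf) / β = (8.80% − 4.47%) / 0.65 = 4.33 / 0.65 = 6.6615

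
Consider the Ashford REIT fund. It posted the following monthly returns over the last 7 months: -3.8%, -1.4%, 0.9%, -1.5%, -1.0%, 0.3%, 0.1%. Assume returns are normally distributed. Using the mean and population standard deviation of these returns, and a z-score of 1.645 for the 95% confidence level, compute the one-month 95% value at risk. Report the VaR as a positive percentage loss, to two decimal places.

r̄ = (-3.8 − 1.4 + 0.9 − 1.5 − 1 + 0.3 + 0.1) / 7 = -6.40 / 7 = -0.9143%
Population σ = √[Σ(r − r̄)² / 7] = √[14.7086 / 7] = √2.1012 = 1.4496%
VaR = −(r̄ − z·σ) = −(-0.9143 − 1.645 × 1.4496) = −(-3.2989) = 3.2989%

3.30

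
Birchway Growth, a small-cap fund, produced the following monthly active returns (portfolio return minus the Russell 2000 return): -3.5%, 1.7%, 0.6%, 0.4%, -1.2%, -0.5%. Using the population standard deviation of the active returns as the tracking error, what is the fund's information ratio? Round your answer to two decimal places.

-0.25

r̄ = (-3.5 + 1.7 + 0.6 + 0.4 − 1.2 − 0.5) / 6 = -0.4167%
Σ(r − r̄)² = (-3.5 − (-0.4167))² + (1.7 − (-0.4167))² + … = 16.3083
population σ = √(16.3083 / 6) = √2.7181 = 1.6487%
IR = r̄ / tracking error = -0.4167 / 1.6487 = -0.2527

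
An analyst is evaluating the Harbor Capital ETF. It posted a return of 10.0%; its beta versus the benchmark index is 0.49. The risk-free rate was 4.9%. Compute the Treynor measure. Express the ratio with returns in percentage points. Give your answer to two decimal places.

10.41

Treynor = (Rp − Rf) / β = (10.0% − 4.9%) / 0.49 = 5.10 / 0.49 = 10.4082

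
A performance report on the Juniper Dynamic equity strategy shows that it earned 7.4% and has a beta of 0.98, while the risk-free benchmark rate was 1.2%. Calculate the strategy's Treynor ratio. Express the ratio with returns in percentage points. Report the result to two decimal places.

Treynor = (Rp − Rf) / β = (7.4% − 1.2%) / 0.98 = 6.20 / 0.98 = 6.3265

6.33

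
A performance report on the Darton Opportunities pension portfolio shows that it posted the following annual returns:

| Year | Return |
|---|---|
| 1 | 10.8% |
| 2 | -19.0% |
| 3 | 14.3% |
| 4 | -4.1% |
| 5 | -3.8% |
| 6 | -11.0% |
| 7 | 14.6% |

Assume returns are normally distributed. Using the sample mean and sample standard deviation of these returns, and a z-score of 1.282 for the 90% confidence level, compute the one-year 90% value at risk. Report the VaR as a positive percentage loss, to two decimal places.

16.68

μ = (10.8 − 19 + 14.3 − 4.1 − 3.8 − 11 + 14.6) / 7 = 1.80 / 7 = 0.2571%
Σ(r − μ)² = (10.8 − 0.2571)² + (-19 − 0.2571)² + … = 1047.0771
sample σ = √(1047.0771 / 6) = √174.5129 = 13.2103%
VaR = −(μ − z·σ) = −(0.2571 − 1.282 × 13.2103) = −(-16.6785) = 16.6785%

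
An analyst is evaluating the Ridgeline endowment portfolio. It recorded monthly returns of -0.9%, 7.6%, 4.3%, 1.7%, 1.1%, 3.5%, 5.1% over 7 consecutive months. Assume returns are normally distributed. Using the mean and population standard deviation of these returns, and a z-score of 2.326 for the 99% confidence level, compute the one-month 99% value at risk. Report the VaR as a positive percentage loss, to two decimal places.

r̄ = (-0.9 + 7.6 + 4.3 + 1.7 + 1.1 + 3.5 + 5.1) / 7 = 3.2000%
Σ(r − r̄)² = 47.7400; population σ = √(47.7400/7) = 2.6115%
VaR = −(r̄ − z·σ) = −(3.2000 − 2.326 × 2.6115) = −(-2.8743) = 2.8743%

2.87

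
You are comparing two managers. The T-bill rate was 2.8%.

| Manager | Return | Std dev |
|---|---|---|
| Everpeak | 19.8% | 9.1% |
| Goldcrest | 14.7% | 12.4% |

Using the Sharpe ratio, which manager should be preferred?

Everpeak: Sharpe ratio = (19.8% − 2.8%) / 9.1% = 1.868
Goldcrest: Sharpe ratio = (14.7% − 2.8%) / 12.4% = 0.960
Highest: Everpeak (1.868).

Everpeak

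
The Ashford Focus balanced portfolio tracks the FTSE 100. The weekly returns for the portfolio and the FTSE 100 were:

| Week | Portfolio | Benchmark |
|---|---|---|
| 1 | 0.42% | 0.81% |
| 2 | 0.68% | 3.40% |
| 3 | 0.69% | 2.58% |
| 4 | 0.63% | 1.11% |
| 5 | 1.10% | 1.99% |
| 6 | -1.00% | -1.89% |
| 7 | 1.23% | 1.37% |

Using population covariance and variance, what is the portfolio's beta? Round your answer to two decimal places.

0.35

r̄p = 0.5357%,  r̄m = 1.3386%
Cov = Σ(rp − r̄p)(rm − r̄m) / 7 = 0.8395
Var(rm) = Σ(rm − r̄m)² / 7 = 2.4245
β = Cov / Var = 0.8395 / 2.4245 = 0.3463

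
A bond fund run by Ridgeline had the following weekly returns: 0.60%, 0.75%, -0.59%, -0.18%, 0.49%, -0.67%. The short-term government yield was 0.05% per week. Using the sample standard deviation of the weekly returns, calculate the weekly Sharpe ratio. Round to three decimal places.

0.027

Mean return μ = 0.400 / 6 = 0.0667%
Σ(r − μ)² = (0.6 − 0.0667)² + (0.75 − 0.0667)² + … = 1.9653
σ = √[1.9653 / 5] = 0.6269%
Sharpe = (μ − rf) / σ = (0.0667 − 0.05) / 0.6269 = 0.0167 / 0.6269 = 0.0266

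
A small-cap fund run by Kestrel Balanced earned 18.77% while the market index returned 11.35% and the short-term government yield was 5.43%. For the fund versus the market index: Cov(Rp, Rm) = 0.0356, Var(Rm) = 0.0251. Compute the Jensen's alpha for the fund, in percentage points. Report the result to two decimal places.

β = Cov / Var = 0.0356 / 0.0251 = 1.4183
E[R] = Rf + β(Rm − Rf) = 5.43% + 1.4183 × (11.35% − 5.43%) = 13.8263%
α = Rp − E[R] = 18.77% − 13.8263% = 4.9437

4.94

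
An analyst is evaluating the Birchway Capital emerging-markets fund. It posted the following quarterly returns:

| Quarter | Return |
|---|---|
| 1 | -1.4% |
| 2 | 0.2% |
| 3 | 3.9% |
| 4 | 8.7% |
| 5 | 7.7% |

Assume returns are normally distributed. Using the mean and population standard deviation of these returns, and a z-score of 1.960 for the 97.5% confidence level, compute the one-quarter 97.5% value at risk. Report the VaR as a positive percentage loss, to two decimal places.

r̄ = (-1.4 + 0.2 + 3.9 + 8.7 + 7.7) / 5 = 3.8200%
Population σ = √[Σ(r − r̄)² / 5] = √[79.2280 / 5] = √15.8456 = 3.9807%
VaR = −(r̄ − z·σ) = −(3.8200 − 1.960 × 3.9807) = −(-3.9822) = 3.9822%

3.98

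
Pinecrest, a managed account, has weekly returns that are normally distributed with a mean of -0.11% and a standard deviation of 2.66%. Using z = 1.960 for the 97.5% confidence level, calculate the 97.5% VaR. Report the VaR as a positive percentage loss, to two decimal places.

5.32

VaR (as % loss) = −(μ − z·σ) = −(-0.11% − 1.960 × 2.66%) = −(-5.3236%) = 5.3236%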